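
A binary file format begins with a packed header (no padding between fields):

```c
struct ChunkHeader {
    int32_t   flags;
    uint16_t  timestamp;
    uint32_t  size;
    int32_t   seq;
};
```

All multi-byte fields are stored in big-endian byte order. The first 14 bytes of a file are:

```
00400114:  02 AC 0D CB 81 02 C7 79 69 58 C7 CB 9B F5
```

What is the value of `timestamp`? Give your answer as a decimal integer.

`timestamp` follows `flags` (4 bytes), so it starts at byte offset 4 and occupies 2 bytes.
Bytes at offsets 4..5: 81 02.
In big-endian order the high byte comes first in memory.
The bytes are already most-significant first: 0x8102.
0x8102 = 33026.

33026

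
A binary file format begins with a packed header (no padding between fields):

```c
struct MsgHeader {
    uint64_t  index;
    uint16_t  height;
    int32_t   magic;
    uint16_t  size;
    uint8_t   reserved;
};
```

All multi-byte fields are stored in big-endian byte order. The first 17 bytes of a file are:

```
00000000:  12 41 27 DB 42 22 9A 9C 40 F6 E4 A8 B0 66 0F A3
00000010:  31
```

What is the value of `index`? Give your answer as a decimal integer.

1315376388829780636

`index` is the first field, at byte offset 0, occupying 8 bytes.
Bytes at offsets 0..7: 12 41 27 DB 42 22 9A 9C.
In big-endian order the high byte comes first in memory.
The bytes are already most-significant first: 0x124127DB42229A9C.
0x124127DB42229A9C = 1315376388829780636.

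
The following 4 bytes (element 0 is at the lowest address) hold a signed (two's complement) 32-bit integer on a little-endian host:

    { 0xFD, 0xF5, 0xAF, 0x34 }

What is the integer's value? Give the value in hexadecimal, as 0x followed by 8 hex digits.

Little-endian stores the least-significant byte at the lowest address.
Reassemble most-significant byte first: 34 AF F5 FD → 0x34AFF5FD.

0x34AFF5FD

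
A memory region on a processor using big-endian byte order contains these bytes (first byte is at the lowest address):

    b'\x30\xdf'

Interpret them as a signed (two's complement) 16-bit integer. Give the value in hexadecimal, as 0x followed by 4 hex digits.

Big-endian stores the most-significant byte at the lowest address.
The bytes are already most-significant first: 0x30DF.

0x30DF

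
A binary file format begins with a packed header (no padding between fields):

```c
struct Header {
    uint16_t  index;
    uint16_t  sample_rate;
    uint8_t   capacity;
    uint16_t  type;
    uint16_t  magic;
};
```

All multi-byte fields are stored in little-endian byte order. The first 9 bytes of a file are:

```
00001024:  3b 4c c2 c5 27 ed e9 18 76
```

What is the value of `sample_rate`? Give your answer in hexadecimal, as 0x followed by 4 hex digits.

`sample_rate` follows `index` (2 bytes), so it starts at byte offset 2 and occupies 2 bytes.
Bytes at offsets 2..3: C2 C5.
Little-endian: lowest address holds the least-significant byte.
Reassemble most-significant byte first: C5 C2 → 0xC5C2.

0xC5C2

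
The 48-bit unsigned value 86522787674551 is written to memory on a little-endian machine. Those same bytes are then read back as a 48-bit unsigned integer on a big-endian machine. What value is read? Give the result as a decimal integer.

201455544349006

86522787674551 in 48-bit hexadecimal is 0x4EB1280639B7.
Stored little-endian, the bytes at ascending addresses are B7 39 06 28 B1 4E.
Read back as big-endian, the last byte is least significant, giving 0xB7390628B14E.
0xB7390628B14E = 201455544349006.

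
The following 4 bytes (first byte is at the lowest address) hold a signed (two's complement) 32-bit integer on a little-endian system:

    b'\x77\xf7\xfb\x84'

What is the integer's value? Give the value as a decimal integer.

-2063861897

Little-endian stores the least-significant byte at the lowest address.
Reassemble most-significant byte first: 84 FB F7 77 → 0x84FBF777.
Top bit is set, so as a signed 32-bit value this is 0x84FBF777 − 2^32 = -2063861897.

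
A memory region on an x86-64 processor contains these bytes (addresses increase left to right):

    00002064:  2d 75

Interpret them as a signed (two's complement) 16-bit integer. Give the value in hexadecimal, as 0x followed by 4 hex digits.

In little-endian order the low byte comes first in memory.
Reassemble most-significant byte first: 75 2D → 0x752D.

0x752D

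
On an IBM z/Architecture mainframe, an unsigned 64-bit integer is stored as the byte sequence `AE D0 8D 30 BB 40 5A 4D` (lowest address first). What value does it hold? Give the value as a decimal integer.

Big-endian: lowest address holds the most-significant byte.
The bytes are already most-significant first: 0xAED08D30BB405A4D.
0xAED08D30BB405A4D = 12596723398194780749.

12596723398194780749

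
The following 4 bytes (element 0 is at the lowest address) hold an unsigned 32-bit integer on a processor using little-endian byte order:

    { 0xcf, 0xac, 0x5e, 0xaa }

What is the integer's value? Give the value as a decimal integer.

Little-endian: lowest address holds the least-significant byte.
Reassemble most-significant byte first: AA 5E AC CF → 0xAA5EACCF.
0xAA5EACCF = 2858331343.

2858331343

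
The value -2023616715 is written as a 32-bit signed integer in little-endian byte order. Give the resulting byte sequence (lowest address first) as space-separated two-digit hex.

35 0F 62 87

Two's complement of -2023616715 in 32 bits: 2023616715 = 0x789DF0CB; invert → 0x87620F34; add 1 → 0x87620F35.
Split into bytes (most-significant first): 87 62 0F 35.
Little-endian stores the least-significant byte at the lowest address.
So at ascending addresses the bytes are 35 0F 62 87.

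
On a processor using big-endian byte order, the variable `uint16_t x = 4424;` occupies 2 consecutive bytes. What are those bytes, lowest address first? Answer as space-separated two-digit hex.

11 48

4424 in hexadecimal, padded to 16 bits, is 0x1148.
Split into bytes (most-significant first): 11 48.
Big-endian stores the most-significant byte at the lowest address.
So the memory order matches the most-significant-first order: 11 48.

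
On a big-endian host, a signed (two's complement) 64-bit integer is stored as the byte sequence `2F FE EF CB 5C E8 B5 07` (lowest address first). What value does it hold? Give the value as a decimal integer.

3458465220583273735

Big-endian: lowest address holds the most-significant byte.
The bytes are already most-significant first: 0x2FFEEFCB5CE8B507.
0x2FFEEFCB5CE8B507 = 3458465220583273735.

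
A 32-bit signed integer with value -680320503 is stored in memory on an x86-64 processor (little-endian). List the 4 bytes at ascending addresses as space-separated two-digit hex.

09 22 73 D7

Two's complement of -680320503 in 32 bits: 680320503 = 0x288CDDF7; invert → 0xD7732208; add 1 → 0xD7732209.
Split into bytes (most-significant first): D7 73 22 09.
Little-endian stores the least-significant byte at the lowest address.
So at ascending addresses the bytes are 09 22 73 D7.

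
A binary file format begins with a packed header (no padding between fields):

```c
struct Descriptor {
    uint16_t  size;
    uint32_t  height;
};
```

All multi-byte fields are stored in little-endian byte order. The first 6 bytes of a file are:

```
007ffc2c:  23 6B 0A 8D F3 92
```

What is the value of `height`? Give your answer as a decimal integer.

2465434890

`height` follows `size` (2 bytes), so it starts at byte offset 2 and occupies 4 bytes.
Bytes at offsets 2..5: 0A 8D F3 92.
In little-endian order the low byte comes first in memory.
Reassemble most-significant byte first: 92 F3 8D 0A → 0x92F38D0A.
0x92F38D0A = 2465434890.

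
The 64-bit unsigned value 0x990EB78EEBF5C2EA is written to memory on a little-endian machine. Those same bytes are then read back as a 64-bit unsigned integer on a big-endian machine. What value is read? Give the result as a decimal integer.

16916353542417485465

Stored little-endian, the bytes at ascending addresses are EA C2 F5 EB 8E B7 0E 99.
Read back as big-endian, the last byte is least significant, giving 0xEAC2F5EB8EB70E99.
0xEAC2F5EB8EB70E99 = 16916353542417485465.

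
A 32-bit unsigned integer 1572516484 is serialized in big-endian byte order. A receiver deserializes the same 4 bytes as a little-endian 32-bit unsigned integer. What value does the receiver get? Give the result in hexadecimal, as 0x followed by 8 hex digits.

0x84B2BA5D

1572516484 in 32-bit hexadecimal is 0x5DBAB284.
Stored big-endian, the bytes at ascending addresses are 5D BA B2 84.
Read back as little-endian, the first byte is least significant, giving 0x84B2BA5D.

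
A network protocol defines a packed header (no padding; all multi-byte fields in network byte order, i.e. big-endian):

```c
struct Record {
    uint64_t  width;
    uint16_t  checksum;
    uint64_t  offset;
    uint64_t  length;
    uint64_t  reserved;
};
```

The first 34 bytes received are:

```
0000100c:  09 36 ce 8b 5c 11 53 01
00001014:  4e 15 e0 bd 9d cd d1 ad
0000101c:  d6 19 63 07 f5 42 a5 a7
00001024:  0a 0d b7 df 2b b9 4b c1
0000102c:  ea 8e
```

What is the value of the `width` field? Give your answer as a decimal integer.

`width` is the first field, at byte offset 0, occupying 8 bytes.
Bytes at offsets 0..7: 09 36 CE 8B 5C 11 53 01.
Big-endian: lowest address holds the most-significant byte.
The bytes are already most-significant first: 0x0936CE8B5C115301.
0x0936CE8B5C115301 = 663945093024142081.

663945093024142081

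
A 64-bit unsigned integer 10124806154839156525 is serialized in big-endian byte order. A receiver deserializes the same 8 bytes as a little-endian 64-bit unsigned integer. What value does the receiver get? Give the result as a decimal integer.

3271830935129653900

10124806154839156525 in 64-bit hexadecimal is 0x8C82898DE6E0672D.
Stored big-endian, the bytes at ascending addresses are 8C 82 89 8D E6 E0 67 2D.
Read back as little-endian, the first byte is least significant, giving 0x2D67E0E68D89828C.
0x2D67E0E68D89828C = 3271830935129653900.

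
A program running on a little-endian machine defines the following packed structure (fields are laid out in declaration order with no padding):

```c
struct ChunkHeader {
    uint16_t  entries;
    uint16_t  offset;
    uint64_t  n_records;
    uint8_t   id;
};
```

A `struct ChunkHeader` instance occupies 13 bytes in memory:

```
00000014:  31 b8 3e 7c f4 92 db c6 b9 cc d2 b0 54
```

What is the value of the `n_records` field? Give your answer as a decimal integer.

`n_records` follows `entries` (2 B), `offset` (2 B), so it starts at offset 2 + 2 = 4 and occupies 8 bytes.
Bytes at offsets 4..11: F4 92 DB C6 B9 CC D2 B0.
In little-endian order the low byte comes first in memory.
Reassemble most-significant byte first: B0 D2 CC B9 C6 DB 92 F4 → 0xB0D2CCB9C6DB92F4.
0xB0D2CCB9C6DB92F4 = 12741471394061849332.

12741471394061849332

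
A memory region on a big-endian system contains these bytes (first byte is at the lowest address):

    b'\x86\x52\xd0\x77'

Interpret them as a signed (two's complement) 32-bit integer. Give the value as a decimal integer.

-2041393033

In big-endian order the high byte comes first in memory.
The bytes are already most-significant first: 0x8652D077.
Top bit is set, so as a signed 32-bit value this is 0x8652D077 − 2^32 = -2041393033.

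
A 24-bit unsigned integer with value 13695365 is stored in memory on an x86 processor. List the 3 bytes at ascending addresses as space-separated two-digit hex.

85 F9 D0

13695365 in hexadecimal, padded to 24 bits, is 0xD0F985.
Split into bytes (most-significant first): D0 F9 85.
In little-endian order the low byte comes first in memory.
So at ascending addresses the bytes are 85 F9 D0.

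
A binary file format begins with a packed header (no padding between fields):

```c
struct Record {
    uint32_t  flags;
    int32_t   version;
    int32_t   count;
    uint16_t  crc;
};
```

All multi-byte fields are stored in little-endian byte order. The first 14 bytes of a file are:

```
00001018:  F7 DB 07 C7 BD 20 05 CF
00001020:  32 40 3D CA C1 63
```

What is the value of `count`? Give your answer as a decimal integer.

-901955534

`count` follows `flags` (4 B), `version` (4 B), so it starts at offset 4 + 4 = 8 and occupies 4 bytes.
Bytes at offsets 8..11: 32 40 3D CA.
Little-endian stores the least-significant byte at the lowest address.
Reassemble most-significant byte first: CA 3D 40 32 → 0xCA3D4032.
Top bit is set, so as a signed 32-bit value this is 0xCA3D4032 − 2^32 = -901955534.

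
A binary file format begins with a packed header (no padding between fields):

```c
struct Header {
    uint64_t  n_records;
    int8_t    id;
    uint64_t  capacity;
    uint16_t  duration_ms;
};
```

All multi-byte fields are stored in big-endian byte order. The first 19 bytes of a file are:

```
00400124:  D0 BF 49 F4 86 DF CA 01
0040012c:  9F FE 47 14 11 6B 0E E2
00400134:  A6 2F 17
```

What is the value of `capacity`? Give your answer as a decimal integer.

`capacity` follows `n_records` (8 B), `id` (1 B), so it starts at offset 8 + 1 = 9 and occupies 8 bytes.
Bytes at offsets 9..16: FE 47 14 11 6B 0E E2 A6.
In big-endian order the high byte comes first in memory.
The bytes are already most-significant first: 0xFE4714116B0EE2A6.
0xFE4714116B0EE2A6 = 18322635674023289510.

18322635674023289510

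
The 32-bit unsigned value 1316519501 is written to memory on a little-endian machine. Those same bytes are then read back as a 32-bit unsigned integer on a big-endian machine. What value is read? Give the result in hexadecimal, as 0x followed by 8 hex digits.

0x4D7E784E

1316519501 in 32-bit hexadecimal is 0x4E787E4D.
Stored little-endian, the bytes at ascending addresses are 4D 7E 78 4E.
Read back as big-endian, the last byte is least significant, giving 0x4D7E784E.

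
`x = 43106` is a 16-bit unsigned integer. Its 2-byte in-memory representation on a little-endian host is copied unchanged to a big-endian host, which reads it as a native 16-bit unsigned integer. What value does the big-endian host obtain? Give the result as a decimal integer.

43106 in 16-bit hexadecimal is 0xA862.
Stored little-endian, the bytes at ascending addresses are 62 A8.
Read back as big-endian, the last byte is least significant, giving 0x62A8.
0x62A8 = 25256.

25256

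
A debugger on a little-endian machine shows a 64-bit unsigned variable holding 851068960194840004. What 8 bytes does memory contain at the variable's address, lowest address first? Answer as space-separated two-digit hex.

C4 45 C6 CB B5 9A CF 0B

851068960194840004 in hexadecimal, padded to 64 bits, is 0x0BCF9AB5CBC645C4.
Split into bytes (most-significant first): 0B CF 9A B5 CB C6 45 C4.
Little-endian: lowest address holds the least-significant byte.
So at ascending addresses the bytes are C4 45 C6 CB B5 9A CF 0B.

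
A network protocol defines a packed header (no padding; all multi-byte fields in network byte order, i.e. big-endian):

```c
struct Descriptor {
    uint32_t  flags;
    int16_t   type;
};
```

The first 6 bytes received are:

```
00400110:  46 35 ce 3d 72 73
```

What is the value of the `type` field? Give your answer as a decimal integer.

29299

`type` follows `flags` (4 bytes), so it starts at byte offset 4 and occupies 2 bytes.
Bytes at offsets 4..5: 72 73.
Big-endian stores the most-significant byte at the lowest address.
The bytes are already most-significant first: 0x7273.
0x7273 = 29299.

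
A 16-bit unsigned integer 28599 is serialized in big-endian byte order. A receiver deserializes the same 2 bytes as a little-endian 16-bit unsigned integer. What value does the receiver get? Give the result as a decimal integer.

28599 in 16-bit hexadecimal is 0x6FB7.
Stored big-endian, the bytes at ascending addresses are 6F B7.
Read back as little-endian, the first byte is least significant, giving 0xB76F.
0xB76F = 46959.

46959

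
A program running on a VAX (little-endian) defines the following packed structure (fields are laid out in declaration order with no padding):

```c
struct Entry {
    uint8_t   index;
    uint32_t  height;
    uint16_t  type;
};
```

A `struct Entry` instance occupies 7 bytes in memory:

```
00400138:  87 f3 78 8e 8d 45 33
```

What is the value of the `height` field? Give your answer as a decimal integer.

2374924531

`height` follows `index` (1 byte), so it starts at byte offset 1 and occupies 4 bytes.
Bytes at offsets 1..4: F3 78 8E 8D.
Little-endian stores the least-significant byte at the lowest address.
Reassemble most-significant byte first: 8D 8E 78 F3 → 0x8D8E78F3.
0x8D8E78F3 = 2374924531.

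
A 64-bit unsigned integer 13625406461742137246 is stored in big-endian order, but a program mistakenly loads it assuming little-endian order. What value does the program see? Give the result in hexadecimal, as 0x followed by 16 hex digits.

13625406461742137246 in 64-bit hexadecimal is 0xBD172AFC8873BF9E.
Stored big-endian, the bytes at ascending addresses are BD 17 2A FC 88 73 BF 9E.
Read back as little-endian, the first byte is least significant, giving 0x9EBF7388FC2A17BD.

0x9EBF7388FC2A17BD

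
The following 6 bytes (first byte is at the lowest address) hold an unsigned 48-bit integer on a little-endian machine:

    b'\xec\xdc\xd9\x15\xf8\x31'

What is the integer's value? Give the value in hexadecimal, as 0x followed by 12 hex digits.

In little-endian order the low byte comes first in memory.
Reassemble most-significant byte first: 31 F8 15 D9 DC EC → 0x31F815D9DCEC.

0x31F815D9DCEC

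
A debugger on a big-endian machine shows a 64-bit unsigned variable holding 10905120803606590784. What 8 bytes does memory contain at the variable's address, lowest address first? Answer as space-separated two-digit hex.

10905120803606590784 in hexadecimal, padded to 64 bits, is 0x9756C597D3B17540.
Split into bytes (most-significant first): 97 56 C5 97 D3 B1 75 40.
Big-endian: lowest address holds the most-significant byte.
So the memory order matches the most-significant-first order: 97 56 C5 97 D3 B1 75 40.

97 56 C5 97 D3 B1 75 40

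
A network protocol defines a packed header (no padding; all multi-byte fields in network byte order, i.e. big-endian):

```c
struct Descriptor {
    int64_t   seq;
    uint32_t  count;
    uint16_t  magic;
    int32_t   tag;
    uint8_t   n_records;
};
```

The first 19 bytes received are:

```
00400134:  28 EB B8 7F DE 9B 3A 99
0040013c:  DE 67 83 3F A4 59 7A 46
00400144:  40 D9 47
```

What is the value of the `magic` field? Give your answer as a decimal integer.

42073

`magic` follows `seq` (8 B), `count` (4 B), so it starts at offset 8 + 4 = 12 and occupies 2 bytes.
Bytes at offsets 12..13: A4 59.
Big-endian: lowest address holds the most-significant byte.
The bytes are already most-significant first: 0xA459.
0xA459 = 42073.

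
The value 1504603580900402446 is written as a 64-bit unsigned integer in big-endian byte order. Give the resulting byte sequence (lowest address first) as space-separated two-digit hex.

1504603580900402446 in hexadecimal, padded to 64 bits, is 0x14E16CFC2F59650E.
Split into bytes (most-significant first): 14 E1 6C FC 2F 59 65 0E.
Big-endian stores the most-significant byte at the lowest address.
So the memory order matches the most-significant-first order: 14 E1 6C FC 2F 59 65 0E.

14 E1 6C FC 2F 59 65 0E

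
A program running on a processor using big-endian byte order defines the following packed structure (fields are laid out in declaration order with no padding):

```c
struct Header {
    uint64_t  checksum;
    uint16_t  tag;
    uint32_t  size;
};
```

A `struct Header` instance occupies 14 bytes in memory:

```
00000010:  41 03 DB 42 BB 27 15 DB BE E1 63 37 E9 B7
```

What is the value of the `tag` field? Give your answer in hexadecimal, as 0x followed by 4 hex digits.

`tag` follows `checksum` (8 bytes), so it starts at byte offset 8 and occupies 2 bytes.
Bytes at offsets 8..9: BE E1.
Big-endian: lowest address holds the most-significant byte.
The bytes are already most-significant first: 0xBEE1.

0xBEE1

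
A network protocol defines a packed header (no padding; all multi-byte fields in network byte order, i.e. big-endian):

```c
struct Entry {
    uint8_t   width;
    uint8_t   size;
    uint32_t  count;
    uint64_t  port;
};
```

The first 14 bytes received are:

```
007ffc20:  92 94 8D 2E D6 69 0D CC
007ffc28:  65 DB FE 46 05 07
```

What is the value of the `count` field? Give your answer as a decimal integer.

2368657001

`count` follows `width` (1 B), `size` (1 B), so it starts at offset 1 + 1 = 2 and occupies 4 bytes.
Bytes at offsets 2..5: 8D 2E D6 69.
Big-endian stores the most-significant byte at the lowest address.
The bytes are already most-significant first: 0x8D2ED669.
0x8D2ED669 = 2368657001.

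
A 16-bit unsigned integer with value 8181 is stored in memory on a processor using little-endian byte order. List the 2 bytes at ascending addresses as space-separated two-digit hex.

F5 1F

8181 in hexadecimal, padded to 16 bits, is 0x1FF5.
Split into bytes (most-significant first): 1F F5.
In little-endian order the low byte comes first in memory.
So at ascending addresses the bytes are F5 1F.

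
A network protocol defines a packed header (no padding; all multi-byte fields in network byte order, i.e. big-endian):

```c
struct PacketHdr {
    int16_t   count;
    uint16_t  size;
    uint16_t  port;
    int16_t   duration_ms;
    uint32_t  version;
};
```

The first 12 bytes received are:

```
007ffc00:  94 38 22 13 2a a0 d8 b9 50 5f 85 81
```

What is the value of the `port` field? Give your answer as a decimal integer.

10912

`port` follows `count` (2 B), `size` (2 B), so it starts at offset 2 + 2 = 4 and occupies 2 bytes.
Bytes at offsets 4..5: 2A A0.
Big-endian: lowest address holds the most-significant byte.
The bytes are already most-significant first: 0x2AA0.
0x2AA0 = 10912.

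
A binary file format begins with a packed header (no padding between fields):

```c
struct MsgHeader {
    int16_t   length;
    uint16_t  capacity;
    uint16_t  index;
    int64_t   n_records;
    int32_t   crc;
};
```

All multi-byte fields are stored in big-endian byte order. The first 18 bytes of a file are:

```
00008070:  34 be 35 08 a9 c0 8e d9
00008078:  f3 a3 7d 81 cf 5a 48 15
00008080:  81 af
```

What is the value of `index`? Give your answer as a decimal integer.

`index` follows `length` (2 B), `capacity` (2 B), so it starts at offset 2 + 2 = 4 and occupies 2 bytes.
Bytes at offsets 4..5: A9 C0.
Big-endian: lowest address holds the most-significant byte.
The bytes are already most-significant first: 0xA9C0.
0xA9C0 = 43456.

43456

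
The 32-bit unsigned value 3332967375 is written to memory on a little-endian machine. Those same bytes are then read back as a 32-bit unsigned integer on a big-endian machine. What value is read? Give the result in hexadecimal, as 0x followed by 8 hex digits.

0xCF0BA9C6

3332967375 in 32-bit hexadecimal is 0xC6A90BCF.
Stored little-endian, the bytes at ascending addresses are CF 0B A9 C6.
Read back as big-endian, the last byte is least significant, giving 0xCF0BA9C6.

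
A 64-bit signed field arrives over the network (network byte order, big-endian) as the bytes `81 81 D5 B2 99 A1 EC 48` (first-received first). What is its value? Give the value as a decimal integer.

Big-endian: lowest address holds the most-significant byte.
The bytes are already most-significant first: 0x8181D5B299A1EC48.
Top bit is set, so as a signed 64-bit value this is 0x8181D5B299A1EC48 − 2^64 = -9114769207762752440.

-9114769207762752440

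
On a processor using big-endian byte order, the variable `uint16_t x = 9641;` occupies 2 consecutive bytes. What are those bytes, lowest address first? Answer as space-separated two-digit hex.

9641 in hexadecimal, padded to 16 bits, is 0x25A9.
Split into bytes (most-significant first): 25 A9.
Big-endian: lowest address holds the most-significant byte.
So the memory order matches the most-significant-first order: 25 A9.

25 A9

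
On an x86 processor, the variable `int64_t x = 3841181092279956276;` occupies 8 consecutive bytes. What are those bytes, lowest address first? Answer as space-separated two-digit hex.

34 33 4B 1B DA 9D 4E 35

3841181092279956276 in hexadecimal, padded to 64 bits, is 0x354E9DDA1B4B3334.
Split into bytes (most-significant first): 35 4E 9D DA 1B 4B 33 34.
Little-endian: lowest address holds the least-significant byte.
So at ascending addresses the bytes are 34 33 4B 1B DA 9D 4E 35.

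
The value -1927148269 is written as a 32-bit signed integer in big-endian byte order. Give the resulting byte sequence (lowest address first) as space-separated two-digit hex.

8D 22 0D 13

Two's complement of -1927148269 in 32 bits: 1927148269 = 0x72DDF2ED; invert → 0x8D220D12; add 1 → 0x8D220D13.
Split into bytes (most-significant first): 8D 22 0D 13.
Big-endian: lowest address holds the most-significant byte.
So the memory order matches the most-significant-first order: 8D 22 0D 13.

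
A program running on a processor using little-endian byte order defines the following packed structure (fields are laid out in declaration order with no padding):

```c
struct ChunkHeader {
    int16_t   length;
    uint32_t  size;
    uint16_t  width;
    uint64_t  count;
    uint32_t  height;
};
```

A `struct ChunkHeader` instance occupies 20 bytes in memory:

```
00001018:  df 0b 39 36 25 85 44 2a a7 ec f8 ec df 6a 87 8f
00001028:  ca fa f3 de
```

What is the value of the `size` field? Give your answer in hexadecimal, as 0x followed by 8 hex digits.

0x85253639

`size` follows `length` (2 bytes), so it starts at byte offset 2 and occupies 4 bytes.
Bytes at offsets 2..5: 39 36 25 85.
In little-endian order the low byte comes first in memory.
Reassemble most-significant byte first: 85 25 36 39 → 0x85253639.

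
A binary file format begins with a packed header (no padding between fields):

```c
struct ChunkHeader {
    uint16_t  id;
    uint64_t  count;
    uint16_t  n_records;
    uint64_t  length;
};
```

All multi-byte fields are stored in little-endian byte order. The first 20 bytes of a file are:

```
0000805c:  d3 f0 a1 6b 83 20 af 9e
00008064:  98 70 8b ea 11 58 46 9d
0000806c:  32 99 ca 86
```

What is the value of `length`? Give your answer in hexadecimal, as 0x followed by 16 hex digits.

0x86CA99329D465811

`length` follows `id` (2 B), `count` (8 B), `n_records` (2 B), so it starts at offset 2 + 8 + 2 = 12 and occupies 8 bytes.
Bytes at offsets 12..19: 11 58 46 9D 32 99 CA 86.
In little-endian order the low byte comes first in memory.
Reassemble most-significant byte first: 86 CA 99 32 9D 46 58 11 → 0x86CA99329D465811.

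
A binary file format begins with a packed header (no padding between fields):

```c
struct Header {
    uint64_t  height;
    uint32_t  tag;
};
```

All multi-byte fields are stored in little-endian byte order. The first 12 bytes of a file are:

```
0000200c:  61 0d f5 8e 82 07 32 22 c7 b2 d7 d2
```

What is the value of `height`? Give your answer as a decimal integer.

`height` is the first field, at byte offset 0, occupying 8 bytes.
Bytes at offsets 0..7: 61 0D F5 8E 82 07 32 22.
In little-endian order the low byte comes first in memory.
Reassemble most-significant byte first: 22 32 07 82 8E F5 0D 61 → 0x223207828EF50D61.
0x223207828EF50D61 = 2464040203450649953.

2464040203450649953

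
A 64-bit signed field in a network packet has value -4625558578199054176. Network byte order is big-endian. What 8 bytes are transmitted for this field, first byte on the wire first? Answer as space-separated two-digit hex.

BF CE B6 FA FA AF 38 A0

Two's complement of -4625558578199054176 in 64 bits: 4625558578199054176 = 0x403149050550C760; invert → 0xBFCEB6FAFAAF389F; add 1 → 0xBFCEB6FAFAAF38A0.
Split into bytes (most-significant first): BF CE B6 FA FA AF 38 A0.
In big-endian order the high byte comes first in memory.
So the memory order matches the most-significant-first order: BF CE B6 FA FA AF 38 A0.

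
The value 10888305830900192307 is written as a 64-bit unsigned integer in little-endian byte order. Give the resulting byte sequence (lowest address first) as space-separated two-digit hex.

33 D4 9E E8 76 08 1B 97

10888305830900192307 in hexadecimal, padded to 64 bits, is 0x971B0876E89ED433.
Split into bytes (most-significant first): 97 1B 08 76 E8 9E D4 33.
In little-endian order the low byte comes first in memory.
So at ascending addresses the bytes are 33 D4 9E E8 76 08 1B 97.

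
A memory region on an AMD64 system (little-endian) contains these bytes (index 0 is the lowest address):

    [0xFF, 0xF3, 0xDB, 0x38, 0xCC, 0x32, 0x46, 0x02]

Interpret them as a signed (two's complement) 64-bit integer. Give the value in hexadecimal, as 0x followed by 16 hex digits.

Little-endian: lowest address holds the least-significant byte.
Reassemble most-significant byte first: 02 46 32 CC 38 DB F3 FF → 0x024632CC38DBF3FF.

0x024632CC38DBF3FF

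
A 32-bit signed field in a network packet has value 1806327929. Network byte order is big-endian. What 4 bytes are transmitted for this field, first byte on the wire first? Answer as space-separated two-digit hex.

1806327929 in hexadecimal, padded to 32 bits, is 0x6BAA6079.
Split into bytes (most-significant first): 6B AA 60 79.
In big-endian order the high byte comes first in memory.
So the memory order matches the most-significant-first order: 6B AA 60 79.

6B AA 60 79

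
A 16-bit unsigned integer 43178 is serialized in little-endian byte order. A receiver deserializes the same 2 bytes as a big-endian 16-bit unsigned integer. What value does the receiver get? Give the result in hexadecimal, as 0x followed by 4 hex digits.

43178 in 16-bit hexadecimal is 0xA8AA.
Stored little-endian, the bytes at ascending addresses are AA A8.
Read back as big-endian, the last byte is least significant, giving 0xAAA8.

0xAAA8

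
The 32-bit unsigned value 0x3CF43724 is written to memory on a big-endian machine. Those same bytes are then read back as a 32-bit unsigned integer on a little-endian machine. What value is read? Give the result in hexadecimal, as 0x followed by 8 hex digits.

Stored big-endian, the bytes at ascending addresses are 3C F4 37 24.
Read back as little-endian, the first byte is least significant, giving 0x2437F43C.

0x2437F43C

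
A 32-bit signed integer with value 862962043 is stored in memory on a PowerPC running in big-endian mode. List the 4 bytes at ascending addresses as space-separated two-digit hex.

33 6F C1 7B

862962043 in hexadecimal, padded to 32 bits, is 0x336FC17B.
Split into bytes (most-significant first): 33 6F C1 7B.
Big-endian stores the most-significant byte at the lowest address.
So the memory order matches the most-significant-first order: 33 6F C1 7B.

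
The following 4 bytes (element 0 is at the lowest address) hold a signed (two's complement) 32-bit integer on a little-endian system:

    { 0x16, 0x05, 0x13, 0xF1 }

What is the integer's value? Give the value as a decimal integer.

-250411754

Little-endian: lowest address holds the least-significant byte.
Reassemble most-significant byte first: F1 13 05 16 → 0xF1130516.
Top bit is set, so as a signed 32-bit value this is 0xF1130516 − 2^32 = -250411754.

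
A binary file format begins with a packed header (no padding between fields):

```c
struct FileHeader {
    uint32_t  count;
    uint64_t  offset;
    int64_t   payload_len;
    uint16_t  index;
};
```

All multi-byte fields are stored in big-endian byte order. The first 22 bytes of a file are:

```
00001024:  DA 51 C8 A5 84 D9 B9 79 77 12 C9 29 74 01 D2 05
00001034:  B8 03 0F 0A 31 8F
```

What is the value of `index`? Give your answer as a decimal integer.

`index` follows `count` (4 B), `offset` (8 B), `payload_len` (8 B), so it starts at offset 4 + 8 + 8 = 20 and occupies 2 bytes.
Bytes at offsets 20..21: 31 8F.
In big-endian order the high byte comes first in memory.
The bytes are already most-significant first: 0x318F.
0x318F = 12687.

12687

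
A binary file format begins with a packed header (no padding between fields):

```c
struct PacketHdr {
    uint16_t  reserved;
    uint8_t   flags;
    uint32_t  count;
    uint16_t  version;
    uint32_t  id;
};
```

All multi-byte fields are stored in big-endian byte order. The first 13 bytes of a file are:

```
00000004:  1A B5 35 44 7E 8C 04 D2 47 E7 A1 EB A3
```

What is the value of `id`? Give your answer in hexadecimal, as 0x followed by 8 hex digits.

`id` follows `reserved` (2 B), `flags` (1 B), `count` (4 B), `version` (2 B), so it starts at offset 2 + 1 + 4 + 2 = 9 and occupies 4 bytes.
Bytes at offsets 9..12: E7 A1 EB A3.
Big-endian stores the most-significant byte at the lowest address.
The bytes are already most-significant first: 0xE7A1EBA3.

0xE7A1EBA3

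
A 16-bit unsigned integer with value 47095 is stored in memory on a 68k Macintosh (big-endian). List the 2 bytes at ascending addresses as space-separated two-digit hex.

B7 F7

47095 in hexadecimal, padded to 16 bits, is 0xB7F7.
Split into bytes (most-significant first): B7 F7.
Big-endian stores the most-significant byte at the lowest address.
So the memory order matches the most-significant-first order: B7 F7.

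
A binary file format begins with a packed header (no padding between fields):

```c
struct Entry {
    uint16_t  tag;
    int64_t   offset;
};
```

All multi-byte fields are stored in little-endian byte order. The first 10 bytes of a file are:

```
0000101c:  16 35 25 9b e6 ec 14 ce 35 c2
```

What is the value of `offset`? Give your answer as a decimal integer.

`offset` follows `tag` (2 bytes), so it starts at byte offset 2 and occupies 8 bytes.
Bytes at offsets 2..9: 25 9B E6 EC 14 CE 35 C2.
In little-endian order the low byte comes first in memory.
Reassemble most-significant byte first: C2 35 CE 14 EC E6 9B 25 → 0xC235CE14ECE69B25.
Top bit is set, so as a signed 64-bit value this is 0xC235CE14ECE69B25 − 2^64 = -4452426067316663515.

-4452426067316663515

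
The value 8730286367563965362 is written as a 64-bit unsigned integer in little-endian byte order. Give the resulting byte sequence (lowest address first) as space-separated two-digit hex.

B2 E3 15 3E 32 35 28 79

8730286367563965362 in hexadecimal, padded to 64 bits, is 0x792835323E15E3B2.
Split into bytes (most-significant first): 79 28 35 32 3E 15 E3 B2.
Little-endian stores the least-significant byte at the lowest address.
So at ascending addresses the bytes are B2 E3 15 3E 32 35 28 79.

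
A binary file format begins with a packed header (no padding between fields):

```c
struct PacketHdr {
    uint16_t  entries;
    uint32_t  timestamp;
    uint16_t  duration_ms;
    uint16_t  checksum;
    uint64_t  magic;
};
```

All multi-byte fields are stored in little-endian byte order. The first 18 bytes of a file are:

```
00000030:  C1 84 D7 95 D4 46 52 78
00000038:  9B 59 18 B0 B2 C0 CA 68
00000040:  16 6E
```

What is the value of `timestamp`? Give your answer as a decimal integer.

1188337111

`timestamp` follows `entries` (2 bytes), so it starts at byte offset 2 and occupies 4 bytes.
Bytes at offsets 2..5: D7 95 D4 46.
In little-endian order the low byte comes first in memory.
Reassemble most-significant byte first: 46 D4 95 D7 → 0x46D495D7.
0x46D495D7 = 1188337111.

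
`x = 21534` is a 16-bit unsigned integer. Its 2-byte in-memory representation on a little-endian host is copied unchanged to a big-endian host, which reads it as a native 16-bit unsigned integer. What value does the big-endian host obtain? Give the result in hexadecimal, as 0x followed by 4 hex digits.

0x1E54

21534 in 16-bit hexadecimal is 0x541E.
Stored little-endian, the bytes at ascending addresses are 1E 54.
Read back as big-endian, the last byte is least significant, giving 0x1E54.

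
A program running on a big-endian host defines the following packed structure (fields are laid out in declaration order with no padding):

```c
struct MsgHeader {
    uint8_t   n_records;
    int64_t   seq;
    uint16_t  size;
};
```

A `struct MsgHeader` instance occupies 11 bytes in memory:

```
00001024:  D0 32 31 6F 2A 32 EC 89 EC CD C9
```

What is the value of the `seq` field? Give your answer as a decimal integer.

`seq` follows `n_records` (1 byte), so it starts at byte offset 1 and occupies 8 bytes.
Bytes at offsets 1..8: 32 31 6F 2A 32 EC 89 EC.
Big-endian: lowest address holds the most-significant byte.
The bytes are already most-significant first: 0x32316F2A32EC89EC.
0x32316F2A32EC89EC = 3616794202788891116.

3616794202788891116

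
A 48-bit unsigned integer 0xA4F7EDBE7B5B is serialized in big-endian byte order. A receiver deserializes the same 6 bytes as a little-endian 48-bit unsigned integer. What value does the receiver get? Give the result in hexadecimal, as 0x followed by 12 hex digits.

Stored big-endian, the bytes at ascending addresses are A4 F7 ED BE 7B 5B.
Read back as little-endian, the first byte is least significant, giving 0x5B7BBEEDF7A4.

0x5B7BBEEDF7A4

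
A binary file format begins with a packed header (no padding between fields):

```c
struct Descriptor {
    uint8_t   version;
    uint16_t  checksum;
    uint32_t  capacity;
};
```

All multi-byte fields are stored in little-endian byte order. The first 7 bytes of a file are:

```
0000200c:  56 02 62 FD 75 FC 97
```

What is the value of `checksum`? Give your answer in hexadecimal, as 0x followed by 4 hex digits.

0x6202

`checksum` follows `version` (1 byte), so it starts at byte offset 1 and occupies 2 bytes.
Bytes at offsets 1..2: 02 62.
Little-endian stores the least-significant byte at the lowest address.
Reassemble most-significant byte first: 62 02 → 0x6202.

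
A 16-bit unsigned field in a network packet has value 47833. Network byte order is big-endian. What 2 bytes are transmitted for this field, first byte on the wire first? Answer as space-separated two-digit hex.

47833 in hexadecimal, padded to 16 bits, is 0xBAD9.
Split into bytes (most-significant first): BA D9.
Big-endian: lowest address holds the most-significant byte.
So the memory order matches the most-significant-first order: BA D9.

BA D9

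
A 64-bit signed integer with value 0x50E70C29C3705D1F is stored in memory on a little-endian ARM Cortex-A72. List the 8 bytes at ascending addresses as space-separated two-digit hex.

1F 5D 70 C3 29 0C E7 50

Split into bytes (most-significant first): 50 E7 0C 29 C3 70 5D 1F.
Little-endian: lowest address holds the least-significant byte.
So at ascending addresses the bytes are 1F 5D 70 C3 29 0C E7 50.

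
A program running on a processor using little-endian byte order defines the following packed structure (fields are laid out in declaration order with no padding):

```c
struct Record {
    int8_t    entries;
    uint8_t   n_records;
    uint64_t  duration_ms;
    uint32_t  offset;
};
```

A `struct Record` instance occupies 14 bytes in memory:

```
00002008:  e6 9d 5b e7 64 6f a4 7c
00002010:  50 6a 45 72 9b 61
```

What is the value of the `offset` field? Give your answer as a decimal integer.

1637577285

`offset` follows `entries` (1 B), `n_records` (1 B), `duration_ms` (8 B), so it starts at offset 1 + 1 + 8 = 10 and occupies 4 bytes.
Bytes at offsets 10..13: 45 72 9B 61.
Little-endian stores the least-significant byte at the lowest address.
Reassemble most-significant byte first: 61 9B 72 45 → 0x619B7245.
0x619B7245 = 1637577285.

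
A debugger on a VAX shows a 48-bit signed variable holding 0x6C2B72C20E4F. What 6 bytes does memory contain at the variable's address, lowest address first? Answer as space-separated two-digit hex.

4F 0E C2 72 2B 6C

Split into bytes (most-significant first): 6C 2B 72 C2 0E 4F.
Little-endian: lowest address holds the least-significant byte.
So at ascending addresses the bytes are 4F 0E C2 72 2B 6C.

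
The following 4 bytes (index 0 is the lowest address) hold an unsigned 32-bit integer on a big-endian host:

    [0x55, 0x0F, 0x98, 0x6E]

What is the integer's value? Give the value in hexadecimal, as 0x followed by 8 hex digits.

0x550F986E

In big-endian order the high byte comes first in memory.
The bytes are already most-significant first: 0x550F986E.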